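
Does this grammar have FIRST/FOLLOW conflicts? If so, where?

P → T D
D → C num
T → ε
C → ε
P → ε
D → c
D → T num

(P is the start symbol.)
No FIRST/FOLLOW conflicts.

A FIRST/FOLLOW conflict occurs when a non-terminal N has a nullable alternative N → β (β ⇒* ε) and another alternative N → α with FIRST(α) ∩ FOLLOW(N) ≠ ∅: on such a lookahead the parser cannot decide between expanding α and letting N vanish via β.

Nullable non-terminals: C, P, T.
FIRST sets used below: FIRST(T) = { ε }, FIRST(D) = { 'c', 'num' }
C has a nullable alternative but only one production, so nothing to check.

P: nullable alternative(s) P → ε; FOLLOW(P) = { $ }
  P → T D: FIRST \ {ε} = { 'c', 'num' } — disjoint from FOLLOW(P)
  P → ε: FIRST \ {ε} = { } — this is the only nullable alternative, skip
T has a nullable alternative but only one production, so nothing to check.

D has no nullable alternative, so no FIRST/FOLLOW check is needed there.

No FIRST/FOLLOW conflicts found.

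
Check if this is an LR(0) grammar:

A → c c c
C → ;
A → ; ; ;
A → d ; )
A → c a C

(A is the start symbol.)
A grammar is LR(0) if no state in the canonical LR(0) collection has:
  - both a shift item (dot before a terminal) and a complete item (shift-reduce conflict), or
  - two or more complete items (reduce-reduce conflict; the accept item [A' → A .] counts as a complete item here).

Augment with A' → A and build the canonical LR(0) collection (I0 = CLOSURE({[A' → . A]}), then GOTO on every symbol after a dot until no new states appear). It has 14 states:
  I0: { [A → . ; ; ;], [A → . c a C], [A → . c c c], [A → . d ; )], [A' → . A] }  — shift
  I1: { [A → ; . ; ;] }  — shift
  I2: { [A' → A .] }  — accept
  I3: { [A → c . a C], [A → c . c c] }  — shift
  I4: { [A → d . ; )] }  — shift
  I5: { [A → d ; . )] }  — shift
  I6: { [A → d ; ) .] }  — reduce
  I7: { [A → c a . C], [C → . ;] }  — shift
  I8: { [A → c c . c] }  — shift
  I9: { [A → c c c .] }  — reduce
  I10: { [C → ; .] }  — reduce
  I11: { [A → c a C .] }  — reduce
  I12: { [A → ; ; . ;] }  — shift
  I13: { [A → ; ; ; .] }  — reduce

Every state is either a pure shift/goto state or contains exactly one complete item and nothing to shift — no conflicts. The grammar is LR(0).

Answer: Yes, the grammar is LR(0)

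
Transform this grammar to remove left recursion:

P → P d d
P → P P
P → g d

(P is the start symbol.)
P is directly left-recursive. The standard transformation for
  A → A α₁ | ... | A α_m | β₁ | ... | β_n
is
  A  → β₁ A' | ... | β_n A'
  A' → α₁ A' | ... | α_m A' | ε

P → g d becomes P → g d P'
P → P d d becomes P' → d d P'
P → P P becomes P' → P P'
Add P' → ε

Resulting grammar:
P → g d P'
P' → d d P'
P' → P P'
P' → ε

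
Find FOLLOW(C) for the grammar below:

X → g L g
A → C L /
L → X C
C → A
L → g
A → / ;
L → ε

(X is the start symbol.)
To compute FOLLOW(C), find every occurrence of C on a right-hand side N → α C β: add FIRST(β) \ {ε}, and if β is empty or nullable also add FOLLOW(N). Iterate to a fixed point.

In A → C L /: C is followed by L '/', add FIRST(L '/') \ {ε} = { '/', 'g' }
In L → X C: C is at the end, add FOLLOW(L)

The FOLLOW sets referred to above (computed the same way, to a fixed point):
  FOLLOW(L) = { '/', 'g' }

Taking the union: FOLLOW(C) = { '/', 'g' }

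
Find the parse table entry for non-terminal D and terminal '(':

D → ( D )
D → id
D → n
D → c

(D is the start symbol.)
To find M[D, '('], we find productions for D where '(' is in the predict set (PREDICT(N → α) = (FIRST(α) \ {ε}) ∪ (FOLLOW(N) if α ⇒* ε)).

D → ( D ): PREDICT = { '(' }
  '(' is in predict set, so this production goes in M[D, '(']
D → id: PREDICT = { 'id' }
D → n: PREDICT = { 'n' }
D → c: PREDICT = { 'c' }

M[D, '('] = D → ( D )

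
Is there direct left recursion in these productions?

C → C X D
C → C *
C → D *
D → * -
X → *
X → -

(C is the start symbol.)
Direct left recursion occurs when N → N α for some non-terminal N (the right-hand side begins with the left-hand side itself).

C → C X D: LEFT RECURSIVE (starts with C)
C → C *: LEFT RECURSIVE (starts with C)
C → D *: starts with D
D → * -: starts with '*'
X → *: starts with '*'
X → -: starts with '-'

The grammar has direct left recursion on: C.

Answer: Yes, C is left-recursive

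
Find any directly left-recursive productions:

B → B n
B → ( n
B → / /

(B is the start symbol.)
Direct left recursion occurs when N → N α for some non-terminal N (the right-hand side begins with the left-hand side itself).

B → B n: LEFT RECURSIVE (starts with B)
B → ( n: starts with '('
B → / /: starts with '/'

The grammar has direct left recursion on: B.

Answer: Yes, B is left-recursive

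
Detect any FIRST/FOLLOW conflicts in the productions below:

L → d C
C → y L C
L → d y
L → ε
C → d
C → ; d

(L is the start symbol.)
A FIRST/FOLLOW conflict occurs when a non-terminal N has a nullable alternative N → β (β ⇒* ε) and another alternative N → α with FIRST(α) ∩ FOLLOW(N) ≠ ∅: on such a lookahead the parser cannot decide between expanding α and letting N vanish via β.

Nullable non-terminals: L.

L: nullable alternative(s) L → ε; FOLLOW(L) = { $, ';', 'd', 'y' }
  L → d C: FIRST \ {ε} = { 'd' } — overlaps FOLLOW(L) on { 'd' }: CONFLICT
  L → d y: FIRST \ {ε} = { 'd' } — overlaps FOLLOW(L) on { 'd' }: CONFLICT
  L → ε: FIRST \ {ε} = { } — this is the only nullable alternative, skip

C has no nullable alternative, so no FIRST/FOLLOW check is needed there.

So the grammar has 2 FIRST/FOLLOW conflicts (marked CONFLICT above).

Answer: Yes. L → d C with FOLLOW(L) on { 'd' }; L → d y with FOLLOW(L) on { 'd' }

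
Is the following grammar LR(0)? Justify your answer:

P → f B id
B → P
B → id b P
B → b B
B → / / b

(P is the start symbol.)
A grammar is LR(0) if no state in the canonical LR(0) collection has:
  - both a shift item (dot before a terminal) and a complete item (shift-reduce conflict), or
  - two or more complete items (reduce-reduce conflict; the accept item [P' → P .] counts as a complete item here).

Augment with P' → P and build the canonical LR(0) collection (I0 = CLOSURE({[P' → . P]}), then GOTO on every symbol after a dot until no new states appear). It has 14 states:
  I0: { [P → . f B id], [P' → . P] }  — shift
  I1: { [P' → P .] }  — accept
  I2: { [B → . / / b], [B → . P], [B → . b B], [B → . id b P], [P → . f B id], [P → f . B id] }  — shift
  I3: { [B → / . / b] }  — shift
  I4: { [P → f B . id] }  — shift
  I5: { [B → P .] }  — reduce
  I6: { [B → . / / b], [B → . P], [B → . b B], [B → . id b P], [B → b . B], [P → . f B id] }  — shift
  I7: { [B → id . b P] }  — shift
  I8: { [B → id b . P], [P → . f B id] }  — shift
  I9: { [B → id b P .] }  — reduce
  I10: { [B → b B .] }  — reduce
  I11: { [P → f B id .] }  — reduce
  I12: { [B → / / . b] }  — shift
  I13: { [B → / / b .] }  — reduce

Every state is either a pure shift/goto state or contains exactly one complete item and nothing to shift — no conflicts. The grammar is LR(0).

Answer: Yes, the grammar is LR(0)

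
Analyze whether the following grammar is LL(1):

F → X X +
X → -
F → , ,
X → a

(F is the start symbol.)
Yes, the grammar is LL(1).

A grammar is LL(1) if for each non-terminal N with multiple productions, the predict sets of those productions are pairwise disjoint, where PREDICT(N → α) = (FIRST(α) \ {ε}) ∪ (FOLLOW(N) if α ⇒* ε).

Relevant sets:
  FIRST(X) = { '-', 'a' }

For F:
  PREDICT(F → X X '+') = { '-', 'a' }
  PREDICT(F → ',' ',') = { ',' }
For X:
  PREDICT(X → '-') = { '-' }
  PREDICT(X → a) = { 'a' }

All predict sets are disjoint. The grammar IS LL(1).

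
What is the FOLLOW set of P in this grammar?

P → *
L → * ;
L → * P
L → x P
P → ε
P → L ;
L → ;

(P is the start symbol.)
To compute FOLLOW(P), find every occurrence of P on a right-hand side N → α P β: add FIRST(β) \ {ε}, and if β is empty or nullable also add FOLLOW(N). Iterate to a fixed point.

P is the start symbol, so $ ∈ FOLLOW(P).
In L → * P: P is at the end, add FOLLOW(L)
In L → x P: P is at the end, add FOLLOW(L)

The FOLLOW sets referred to above (computed the same way, to a fixed point):
  FOLLOW(L) = { ';' }

Taking the union: FOLLOW(P) = { $, ';' }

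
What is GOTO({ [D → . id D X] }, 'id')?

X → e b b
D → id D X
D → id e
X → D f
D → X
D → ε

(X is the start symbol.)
{ [D → . X], [D → . id D X], [D → . id e], [D → .], [D → id . D X], [X → . D f], [X → . e b b] }

GOTO(I, 'id') = CLOSURE({ [A → αX.β] : [A → α.Xβ] ∈ I, X = 'id' })

Items with dot before 'id', with the dot advanced:
  [D → . id D X] → [D → id . D X]
Closure of the advanced items:
  [D → id . D X] has the dot before D: add [D → . id D X], [D → . id e], [D → . X], [D → .]
  [D → . X] has the dot before X: add [X → . e b b], [X → . D f]

GOTO = { [D → . X], [D → . id D X], [D → . id e], [D → .], [D → id . D X], [X → . D f], [X → . e b b] }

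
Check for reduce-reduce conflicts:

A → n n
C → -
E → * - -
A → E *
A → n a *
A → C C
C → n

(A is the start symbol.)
No reduce-reduce conflicts

Augment with A' → A and build the canonical LR(0) collection (I0 = CLOSURE({[A' → . A]}), then GOTO on every symbol after a dot until no new states appear). It has 15 states:
  I0: { [A → . C C], [A → . E *], [A → . n a *], [A → . n n], [A' → . A], [C → . -], [C → . n], [E → . * - -] }  — shift
  I1: { [E → * . - -] }  — shift
  I2: { [C → - .] }  — reduce
  I3: { [A' → A .] }  — accept
  I4: { [A → C . C], [C → . -], [C → . n] }  — shift
  I5: { [A → E . *] }  — shift
  I6: { [A → n . a *], [A → n . n], [C → n .] }  — shift, reduce
  I7: { [A → n a . *] }  — shift
  I8: { [A → n n .] }  — reduce
  I9: { [A → n a * .] }  — reduce
  I10: { [A → E * .] }  — reduce
  I11: { [A → C C .] }  — reduce
  I12: { [C → n .] }  — reduce
  I13: { [E → * - . -] }  — shift
  I14: { [E → * - - .] }  — reduce

No state contains more than one complete item.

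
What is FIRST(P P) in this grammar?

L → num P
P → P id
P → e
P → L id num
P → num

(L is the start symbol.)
FIRST sets of the non-terminals involved (from the grammar, by fixed-point iteration):
  FIRST(P) = { 'e', 'num' }

To compute FIRST(P P), process the symbols left to right:
Symbol P is a non-terminal. Add FIRST(P) \ {ε} = { 'e', 'num' }
P is not nullable (ε ∉ FIRST(P)), so stop here.
FIRST(P P) = { 'e', 'num' }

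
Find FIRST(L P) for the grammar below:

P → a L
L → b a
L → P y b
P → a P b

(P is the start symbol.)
{ 'a', 'b' }

FIRST sets of the non-terminals involved (from the grammar, by fixed-point iteration):
  FIRST(L) = { 'a', 'b' }

To compute FIRST(L P), process the symbols left to right:
Symbol L is a non-terminal. Add FIRST(L) \ {ε} = { 'a', 'b' }
L is not nullable (ε ∉ FIRST(L)), so stop here.
FIRST(L P) = { 'a', 'b' }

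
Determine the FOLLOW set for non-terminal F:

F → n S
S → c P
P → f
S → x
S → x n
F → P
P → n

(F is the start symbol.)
{ $ }

F is the start symbol, so $ ∈ FOLLOW(F).
F does not occur on any right-hand side.

Taking the union: FOLLOW(F) = { $ }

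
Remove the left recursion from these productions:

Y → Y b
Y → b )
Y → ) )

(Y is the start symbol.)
Y is directly left-recursive. The standard transformation for
  A → A α₁ | ... | A α_m | β₁ | ... | β_n
is
  A  → β₁ A' | ... | β_n A'
  A' → α₁ A' | ... | α_m A' | ε

Y → b ) becomes Y → b ) Y'
Y → ) ) becomes Y → ) ) Y'
Y → Y b becomes Y' → b Y'
Add Y' → ε

Resulting grammar:
Y → b ) Y'
Y → ) ) Y'
Y' → b Y'
Y' → ε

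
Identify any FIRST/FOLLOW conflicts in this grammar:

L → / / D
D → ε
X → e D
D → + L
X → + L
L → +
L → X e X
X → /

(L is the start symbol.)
No FIRST/FOLLOW conflicts.

A FIRST/FOLLOW conflict occurs when a non-terminal N has a nullable alternative N → β (β ⇒* ε) and another alternative N → α with FIRST(α) ∩ FOLLOW(N) ≠ ∅: on such a lookahead the parser cannot decide between expanding α and letting N vanish via β.

Nullable non-terminals: D.

D: nullable alternative(s) D → ε; FOLLOW(D) = { $, 'e' }
  D → ε: FIRST \ {ε} = { } — this is the only nullable alternative, skip
  D → + L: FIRST \ {ε} = { '+' } — disjoint from FOLLOW(D)

L, X have no nullable alternative, so no FIRST/FOLLOW check is needed there.

No FIRST/FOLLOW conflicts found.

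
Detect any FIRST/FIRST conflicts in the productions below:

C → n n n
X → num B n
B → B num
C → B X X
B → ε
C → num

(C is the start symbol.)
A FIRST/FIRST conflict occurs when two productions N → α and N → β for the same non-terminal have FIRST(α) ∩ FIRST(β) ≠ ∅ (with ε ∈ FIRST of a nullable right-hand side, so two nullable alternatives also conflict).

FIRST sets of the non-terminals at (or reachable through a nullable prefix from) the front of some alternative:
  FIRST(B) = { 'num', ε }
  FIRST(X) = { 'num' }

Productions for C:
  C → n n n: FIRST = { 'n' }
  C → B X X: FIRST = { 'num' }
  C → num: FIRST = { 'num' }
Productions for B:
  B → B num: FIRST = { 'num' }
  B → ε: FIRST = { ε }
X has only one production, so no FIRST/FIRST conflict is possible there.

Conflict for C: C → B X X and C → num
  Overlap: { 'num' }

Answer: Yes. C → B X X / C → num on { 'num' }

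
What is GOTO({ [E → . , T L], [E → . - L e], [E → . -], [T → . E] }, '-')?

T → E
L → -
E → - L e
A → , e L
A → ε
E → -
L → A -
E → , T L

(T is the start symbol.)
{ [A → . , e L], [A → .], [E → - . L e], [E → - .], [L → . -], [L → . A -] }

GOTO(I, '-') = CLOSURE({ [A → αX.β] : [A → α.Xβ] ∈ I, X = '-' })

Items with dot before '-', with the dot advanced:
  [E → . -] → [E → - .]
  [E → . - L e] → [E → - . L e]
Closure of the advanced items:
  [E → - . L e] has the dot before L: add [L → . -], [L → . A -]
  [L → . A -] has the dot before A: add [A → . , e L], [A → .]

GOTO = { [A → . , e L], [A → .], [E → - . L e], [E → - .], [L → . -], [L → . A -] }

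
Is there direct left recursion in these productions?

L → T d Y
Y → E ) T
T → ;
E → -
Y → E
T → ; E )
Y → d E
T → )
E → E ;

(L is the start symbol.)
Yes, E is left-recursive

L → T d Y: starts with T
Y → E ) T: starts with E
T → ;: starts with ';'
E → -: starts with '-'
Y → E: starts with E
T → ; E ): starts with ';'
Y → d E: starts with d
T → ): starts with ')'
E → E ;: LEFT RECURSIVE (starts with E)

The grammar has direct left recursion on: E.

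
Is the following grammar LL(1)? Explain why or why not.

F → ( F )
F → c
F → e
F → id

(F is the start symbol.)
Yes, the grammar is LL(1).

For F:
  PREDICT(F → '(' F ')') = { '(' }
  PREDICT(F → c) = { 'c' }
  PREDICT(F → e) = { 'e' }
  PREDICT(F → id) = { 'id' }

All predict sets are disjoint. The grammar IS LL(1).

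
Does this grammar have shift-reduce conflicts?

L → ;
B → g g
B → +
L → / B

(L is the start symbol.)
A shift-reduce conflict occurs when an LR(0) state has both:
  - a complete (reduce) item [A → α .] (dot at the end), and
  - a shift item [B → β . c γ] (dot before a terminal).

Augment with L' → L and build the canonical LR(0) collection (I0 = CLOSURE({[L' → . L]}), then GOTO on every symbol after a dot until no new states appear). It has 8 states:
  I0: { [L → . / B], [L → . ;], [L' → . L] }  — shift
  I1: { [B → . +], [B → . g g], [L → / . B] }  — shift
  I2: { [L → ; .] }  — reduce
  I3: { [L' → L .] }  — accept
  I4: { [B → + .] }  — reduce
  I5: { [L → / B .] }  — reduce
  I6: { [B → g . g] }  — shift
  I7: { [B → g g .] }  — reduce

No state contains both a complete item and a shift item.

Answer: No shift-reduce conflicts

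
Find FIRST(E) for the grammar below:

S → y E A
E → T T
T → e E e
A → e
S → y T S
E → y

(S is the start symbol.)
{ 'e', 'y' }

To compute FIRST(E), examine every production with E on the left-hand side, reading each right-hand side left to right until a non-nullable symbol is reached.

FIRST sets of the other non-terminals involved (by the same procedure, iterated to a fixed point):
  FIRST(T) = { 'e' }

From E → T T:
  - T is a non-terminal: add FIRST(T) \ {ε} = { 'e' }
    T is not nullable, so stop
From E → y:
  - y is a terminal: add 'y' and stop

Collecting: FIRST(E) = { 'e', 'y' }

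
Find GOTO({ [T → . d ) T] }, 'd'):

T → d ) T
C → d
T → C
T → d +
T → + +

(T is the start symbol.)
{ [T → d . ) T] }

GOTO(I, 'd') = CLOSURE({ [A → αX.β] : [A → α.Xβ] ∈ I, X = 'd' })

Items with dot before 'd', with the dot advanced:
  [T → . d ) T] → [T → d . ) T]
Closure adds nothing (no advanced item has the dot before a non-terminal).

GOTO = { [T → d . ) T] }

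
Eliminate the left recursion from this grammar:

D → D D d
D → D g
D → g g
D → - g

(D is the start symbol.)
D is directly left-recursive. The standard transformation for
  A → A α₁ | ... | A α_m | β₁ | ... | β_n
is
  A  → β₁ A' | ... | β_n A'
  A' → α₁ A' | ... | α_m A' | ε

D → g g becomes D → g g D'
D → - g becomes D → - g D'
D → D D d becomes D' → D d D'
D → D g becomes D' → g D'
Add D' → ε

Resulting grammar:
D → g g D'
D → - g D'
D' → D d D'
D' → g D'
D' → ε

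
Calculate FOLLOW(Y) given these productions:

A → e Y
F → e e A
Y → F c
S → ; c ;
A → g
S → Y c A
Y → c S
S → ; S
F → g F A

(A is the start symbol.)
{ $, 'c', 'e', 'g' }

To compute FOLLOW(Y), find every occurrence of Y on a right-hand side N → α Y β: add FIRST(β) \ {ε}, and if β is empty or nullable also add FOLLOW(N). Iterate to a fixed point.

In A → e Y: Y is at the end, add FOLLOW(A)
In S → Y c A: Y is followed by c A, add FIRST(c A) \ {ε} = { 'c' }

The FOLLOW sets referred to above (computed the same way, to a fixed point):
  FOLLOW(A) = { $, 'c', 'e', 'g' }

Taking the union: FOLLOW(Y) = { $, 'c', 'e', 'g' }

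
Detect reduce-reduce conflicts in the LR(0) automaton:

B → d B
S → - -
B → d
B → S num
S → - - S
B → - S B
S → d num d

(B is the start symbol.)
Augment with B' → B and build the canonical LR(0) collection (I0 = CLOSURE({[B' → . B]}), then GOTO on every symbol after a dot until no new states appear). It has 14 states:
  I0: { [B → . - S B], [B → . S num], [B → . d B], [B → . d], [B' → . B], [S → . - - S], [S → . - -], [S → . d num d] }  — shift
  I1: { [B → - . S B], [S → - . - S], [S → - . -], [S → . - - S], [S → . - -], [S → . d num d] }  — shift
  I2: { [B' → B .] }  — accept
  I3: { [B → S . num] }  — shift
  I4: { [B → . - S B], [B → . S num], [B → . d B], [B → . d], [B → d . B], [B → d .], [S → . - - S], [S → . - -], [S → . d num d], [S → d . num d] }  — shift, reduce
  I5: { [B → d B .] }  — reduce
  I6: { [S → d num . d] }  — shift
  I7: { [S → d num d .] }  — reduce
  I8: { [B → S num .] }  — reduce
  I9: { [S → - - . S], [S → - - .], [S → - . - S], [S → - . -], [S → . - - S], [S → . - -], [S → . d num d] }  — shift, reduce
  I10: { [B → - S . B], [B → . - S B], [B → . S num], [B → . d B], [B → . d], [S → . - - S], [S → . - -], [S → . d num d] }  — shift
  I11: { [S → d . num d] }  — shift
  I12: { [B → - S B .] }  — reduce
  I13: { [S → - - S .] }  — reduce

No state contains more than one complete item.

Answer: No reduce-reduce conflicts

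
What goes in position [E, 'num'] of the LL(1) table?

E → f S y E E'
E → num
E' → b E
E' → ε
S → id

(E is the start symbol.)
E → num

To find M[E, 'num'], we find productions for E where 'num' is in the predict set (PREDICT(N → α) = (FIRST(α) \ {ε}) ∪ (FOLLOW(N) if α ⇒* ε)).

E → f S y E E': PREDICT = { 'f' }
E → num: PREDICT = { 'num' }
  'num' is in predict set, so this production goes in M[E, 'num']

M[E, 'num'] = E → num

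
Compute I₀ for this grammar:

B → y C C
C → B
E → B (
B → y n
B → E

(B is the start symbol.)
First, augment the grammar with B' → B
I₀ = CLOSURE({ [B' → . B] }):
  [B' → . B] has the dot before B: add [B → . y C C], [B → . y n], [B → . E]
  [B → . E] has the dot before E: add [E → . B (]
No further items can be added.

I₀ = { [B → . E], [B → . y C C], [B → . y n], [B' → . B], [E → . B (] }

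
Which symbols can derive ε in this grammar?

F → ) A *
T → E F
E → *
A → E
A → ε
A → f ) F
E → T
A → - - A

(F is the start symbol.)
A non-terminal is nullable if it can derive ε (the empty string): either it has an ε-production, or it has a production whose right-hand side consists entirely of nullable non-terminals.

ε-productions: A → ε
So A is immediately nullable.
No further non-terminal can be added: every production for the remaining non-terminals contains a terminal or a non-nullable non-terminal.
Nullable = { 'A' }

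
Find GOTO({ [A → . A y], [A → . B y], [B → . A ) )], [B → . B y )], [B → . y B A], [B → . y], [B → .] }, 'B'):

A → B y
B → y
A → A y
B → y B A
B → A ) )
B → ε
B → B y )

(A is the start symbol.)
{ [A → B . y], [B → B . y )] }

GOTO(I, 'B') = CLOSURE({ [A → αX.β] : [A → α.Xβ] ∈ I, X = 'B' })

Items with dot before 'B', with the dot advanced:
  [A → . B y] → [A → B . y]
  [B → . B y )] → [B → B . y )]
Closure adds nothing (no advanced item has the dot before a non-terminal).

GOTO = { [A → B . y], [B → B . y )] }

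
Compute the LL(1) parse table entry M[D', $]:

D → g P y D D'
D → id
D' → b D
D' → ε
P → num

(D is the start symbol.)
D' → ε

To find M[D', $], we find productions for D' where $ is in the predict set (PREDICT(N → α) = (FIRST(α) \ {ε}) ∪ (FOLLOW(N) if α ⇒* ε)).

Relevant sets:
  FOLLOW(D') = { $, 'b' }

D' → b D: PREDICT = { 'b' }
D' → ε: PREDICT = { $, 'b' }
  $ is in predict set, so this production goes in M[D', $]

M[D', $] = D' → ε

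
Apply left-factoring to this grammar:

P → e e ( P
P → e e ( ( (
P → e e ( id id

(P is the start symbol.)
P → e e ( P'
P' → P
P' → ( (
P' → id id

Left-factoring transforms A → αβ₁ | αβ₂ into A → αA' and A' → β₁ | β₂
(α is the longest common prefix among the alternatives). Repeat until
no nonterminal has two alternatives with a common prefix.

Round 1: P has alternatives sharing prefix 'e e ('. Introduce P': P → e e ( P'
  Add: P' → P
  Add: P' → ( (
  Add: P' → id id

No remaining common prefixes — done.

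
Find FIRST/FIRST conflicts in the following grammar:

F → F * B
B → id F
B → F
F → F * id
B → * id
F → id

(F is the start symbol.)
Yes. F → F '*' B / F → F '*' id on { 'id' }; F → F '*' B / F → id on { 'id' }; F → F '*' id / F → id on { 'id' }; B → id F / B → F on { 'id' }

FIRST sets of the non-terminals at (or reachable through a nullable prefix from) the front of some alternative:
  FIRST(F) = { 'id' }

Productions for F:
  F → F * B: FIRST = { 'id' }
  F → F * id: FIRST = { 'id' }
  F → id: FIRST = { 'id' }
Productions for B:
  B → id F: FIRST = { 'id' }
  B → F: FIRST = { 'id' }
  B → * id: FIRST = { '*' }

Conflict for F: F → F * B and F → F * id
  Overlap: { 'id' }
Conflict for F: F → F * B and F → id
  Overlap: { 'id' }
Conflict for F: F → F * id and F → id
  Overlap: { 'id' }
Conflict for B: B → id F and B → F
  Overlap: { 'id' }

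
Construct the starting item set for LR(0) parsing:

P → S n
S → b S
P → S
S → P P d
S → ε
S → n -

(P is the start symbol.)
First, augment the grammar with P' → P
I₀ = CLOSURE({ [P' → . P] }):
  [P' → . P] has the dot before P: add [P → . S n], [P → . S]
  [P → . S n] has the dot before S: add [S → . b S], [S → . P P d], [S → .], [S → . n -]
No further items can be added.

I₀ = { [P → . S n], [P → . S], [P' → . P], [S → . P P d], [S → . b S], [S → . n -], [S → .] }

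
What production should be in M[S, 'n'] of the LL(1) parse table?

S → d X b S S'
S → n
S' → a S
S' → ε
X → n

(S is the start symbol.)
To find M[S, 'n'], we find productions for S where 'n' is in the predict set (PREDICT(N → α) = (FIRST(α) \ {ε}) ∪ (FOLLOW(N) if α ⇒* ε)).

S → d X b S S': PREDICT = { 'd' }
S → n: PREDICT = { 'n' }
  'n' is in predict set, so this production goes in M[S, 'n']

M[S, 'n'] = S → n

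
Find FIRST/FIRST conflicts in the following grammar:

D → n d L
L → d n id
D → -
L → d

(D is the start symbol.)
Productions for D:
  D → n d L: FIRST = { 'n' }
  D → -: FIRST = { '-' }
Productions for L:
  L → d n id: FIRST = { 'd' }
  L → d: FIRST = { 'd' }

Conflict for L: L → d n id and L → d
  Overlap: { 'd' }

Answer: Yes. L → d n id / L → d on { 'd' }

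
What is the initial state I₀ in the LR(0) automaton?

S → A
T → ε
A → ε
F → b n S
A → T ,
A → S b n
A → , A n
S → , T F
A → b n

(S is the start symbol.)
First, augment the grammar with S' → S
I₀ = CLOSURE({ [S' → . S] }):
  [S' → . S] has the dot before S: add [S → . A], [S → . , T F]
  [S → . A] has the dot before A: add [A → .], [A → . T ,], [A → . S b n], [A → . , A n], [A → . b n]
  [A → . T ,] has the dot before T: add [T → .]
No further items can be added.

I₀ = { [A → . , A n], [A → . S b n], [A → . T ,], [A → . b n], [A → .], [S → . , T F], [S → . A], [S' → . S], [T → .] }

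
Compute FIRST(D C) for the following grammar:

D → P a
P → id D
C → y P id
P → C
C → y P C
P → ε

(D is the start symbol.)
FIRST sets of the non-terminals involved (from the grammar, by fixed-point iteration):
  FIRST(D) = { 'a', 'id', 'y' }

To compute FIRST(D C), process the symbols left to right:
Symbol D is a non-terminal. Add FIRST(D) \ {ε} = { 'a', 'id', 'y' }
D is not nullable (ε ∉ FIRST(D)), so stop here.
FIRST(D C) = { 'a', 'id', 'y' }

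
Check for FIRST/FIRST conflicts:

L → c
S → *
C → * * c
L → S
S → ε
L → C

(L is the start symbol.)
Yes. L → S / L → C on { '*' }

A FIRST/FIRST conflict occurs when two productions N → α and N → β for the same non-terminal have FIRST(α) ∩ FIRST(β) ≠ ∅ (with ε ∈ FIRST of a nullable right-hand side, so two nullable alternatives also conflict).

FIRST sets of the non-terminals at (or reachable through a nullable prefix from) the front of some alternative:
  FIRST(S) = { '*', ε }
  FIRST(C) = { '*' }

Productions for L:
  L → c: FIRST = { 'c' }
  L → S: FIRST = { '*', ε }
  L → C: FIRST = { '*' }
Productions for S:
  S → *: FIRST = { '*' }
  S → ε: FIRST = { ε }
C has only one production, so no FIRST/FIRST conflict is possible there.

Conflict for L: L → S and L → C
  Overlap: { '*' }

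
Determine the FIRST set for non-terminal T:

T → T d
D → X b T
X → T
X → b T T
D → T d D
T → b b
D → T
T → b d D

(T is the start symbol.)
{ 'b' }

To compute FIRST(T), examine every production with T on the left-hand side, reading each right-hand side left to right until a non-nullable symbol is reached.

From T → T d:
  - T is the symbol being defined: contributes nothing new
    T is not nullable, so stop
From T → b b:
  - b is a terminal: add 'b' and stop
From T → b d D:
  - b is a terminal: add 'b' and stop

Collecting: FIRST(T) = { 'b' }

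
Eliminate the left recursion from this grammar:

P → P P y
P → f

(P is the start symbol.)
P → f P'
P' → P y P'
P' → ε

P is directly left-recursive. The standard transformation for
  A → A α₁ | ... | A α_m | β₁ | ... | β_n
is
  A  → β₁ A' | ... | β_n A'
  A' → α₁ A' | ... | α_m A' | ε

P → f becomes P → f P'
P → P P y becomes P' → P y P'
Add P' → ε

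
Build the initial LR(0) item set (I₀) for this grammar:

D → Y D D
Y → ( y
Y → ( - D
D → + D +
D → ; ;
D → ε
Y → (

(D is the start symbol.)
{ [D → . + D +], [D → . ; ;], [D → . Y D D], [D → .], [D' → . D], [Y → . ( - D], [Y → . ( y], [Y → . (] }

First, augment the grammar with D' → D
I₀ = CLOSURE({ [D' → . D] }):
  [D' → . D] has the dot before D: add [D → . Y D D], [D → . + D +], [D → . ; ;], [D → .]
  [D → . Y D D] has the dot before Y: add [Y → . ( y], [Y → . ( - D], [Y → . (]
No further items can be added.

I₀ = { [D → . + D +], [D → . ; ;], [D → . Y D D], [D → .], [D' → . D], [Y → . ( - D], [Y → . ( y], [Y → . (] }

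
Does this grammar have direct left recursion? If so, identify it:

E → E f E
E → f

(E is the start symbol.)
Yes, E is left-recursive

Direct left recursion occurs when N → N α for some non-terminal N (the right-hand side begins with the left-hand side itself).

E → E f E: LEFT RECURSIVE (starts with E)
E → f: starts with f

The grammar has direct left recursion on: E.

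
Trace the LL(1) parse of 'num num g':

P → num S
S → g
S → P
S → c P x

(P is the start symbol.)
LL(1) parsing maintains a stack (initially the start symbol over $) and the input. At each step: if the stack top is a terminal, match it against the current input token; if it is a non-terminal N, replace it with the RHS of M[N, lookahead] (the unique production whose predict set contains the lookahead).

Stack is shown with the top on the left.

Stack    Input        Action
----------------------------
P $      num num g $  output P → num S
num S $  num num g $  match 'num'
S $      num g $      output S → P
P $      num g $      output P → num S
num S $  num g $      match 'num'
S $      g $          output S → g
g $      g $          match 'g'
$        $            accept

The string is accepted.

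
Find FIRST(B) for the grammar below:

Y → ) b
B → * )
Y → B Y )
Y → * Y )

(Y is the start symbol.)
{ '*' }

To compute FIRST(B), examine every production with B on the left-hand side, reading each right-hand side left to right until a non-nullable symbol is reached.

From B → * ):
  - '*' is a terminal: add '*' and stop

Collecting: FIRST(B) = { '*' }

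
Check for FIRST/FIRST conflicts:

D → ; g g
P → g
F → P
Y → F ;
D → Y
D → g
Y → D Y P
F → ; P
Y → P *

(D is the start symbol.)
Yes. D → ';' g g / D → Y on { ';' }; D → Y / D → g on { 'g' }; Y → F ';' / Y → D Y P on { ';', 'g' }; Y → F ';' / Y → P '*' on { 'g' }; Y → D Y P / Y → P '*' on { 'g' }

A FIRST/FIRST conflict occurs when two productions N → α and N → β for the same non-terminal have FIRST(α) ∩ FIRST(β) ≠ ∅ (with ε ∈ FIRST of a nullable right-hand side, so two nullable alternatives also conflict).

FIRST sets of the non-terminals at (or reachable through a nullable prefix from) the front of some alternative:
  FIRST(Y) = { ';', 'g' }
  FIRST(P) = { 'g' }
  FIRST(F) = { ';', 'g' }
  FIRST(D) = { ';', 'g' }

Productions for D:
  D → ; g g: FIRST = { ';' }
  D → Y: FIRST = { ';', 'g' }
  D → g: FIRST = { 'g' }
Productions for F:
  F → P: FIRST = { 'g' }
  F → ; P: FIRST = { ';' }
Productions for Y:
  Y → F ;: FIRST = { ';', 'g' }
  Y → D Y P: FIRST = { ';', 'g' }
  Y → P *: FIRST = { 'g' }
P has only one production, so no FIRST/FIRST conflict is possible there.

Conflict for D: D → ; g g and D → Y
  Overlap: { ';' }
Conflict for D: D → Y and D → g
  Overlap: { 'g' }
Conflict for Y: Y → F ; and Y → D Y P
  Overlap: { ';', 'g' }
Conflict for Y: Y → F ; and Y → P *
  Overlap: { 'g' }
Conflict for Y: Y → D Y P and Y → P *
  Overlap: { 'g' }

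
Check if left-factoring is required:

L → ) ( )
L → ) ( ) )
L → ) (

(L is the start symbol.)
Yes, L has productions with common prefix ') ('

Left-factoring is needed when two productions for the same non-terminal
share a common prefix on the right-hand side.

Productions for L:
  L → ) ( )
  L → ) ( ) )
  L → ) (

Found common prefix ') (' in productions for L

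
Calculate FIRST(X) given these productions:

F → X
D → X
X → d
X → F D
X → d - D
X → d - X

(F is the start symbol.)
{ 'd' }

FIRST sets of the other non-terminals involved (by the same procedure, iterated to a fixed point):
  FIRST(F) = { 'd' }

From X → d:
  - d is a terminal: add 'd' and stop
From X → F D:
  - F is a non-terminal: add FIRST(F) \ {ε} = { 'd' }
    F is not nullable, so stop
From X → d - D:
  - d is a terminal: add 'd' and stop
From X → d - X:
  - d is a terminal: add 'd' and stop

Collecting: FIRST(X) = { 'd' }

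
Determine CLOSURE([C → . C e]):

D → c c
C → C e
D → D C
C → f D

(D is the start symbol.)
{ [C → . C e], [C → . f D] }

To compute CLOSURE, for each item [A → α.Bβ] where B is a non-terminal, add [B → .γ] for all productions B → γ; repeat for the newly added items until nothing changes.

Start with: [C → . C e]
  [C → . C e] has the dot before C: add [C → . f D]
No further items can be added.

CLOSURE = { [C → . C e], [C → . f D] }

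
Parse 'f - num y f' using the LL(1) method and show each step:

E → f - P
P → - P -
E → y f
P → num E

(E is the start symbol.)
Stack is shown with the top on the left.

Stack    Input          Action
------------------------------
E $      f - num y f $  output E → f - P
f - P $  f - num y f $  match 'f'
- P $    - num y f $    match '-'
P $      num y f $      output P → num E
num E $  num y f $      match 'num'
E $      y f $          output E → y f
y f $    y f $          match 'y'
f $      f $            match 'f'
$        $              accept

The string is accepted.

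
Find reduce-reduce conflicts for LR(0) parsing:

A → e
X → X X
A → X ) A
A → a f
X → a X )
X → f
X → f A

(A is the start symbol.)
A reduce-reduce conflict occurs when an LR(0) state has two complete items [A → α .] and [B → β .] — both call for a reduction, and with no lookahead the parser cannot choose between them.

Augment with A' → A and build the canonical LR(0) collection (I0 = CLOSURE({[A' → . A]}), then GOTO on every symbol after a dot until no new states appear). It has 14 states:
  I0: { [A → . X ) A], [A → . a f], [A → . e], [A' → . A], [X → . X X], [X → . a X )], [X → . f A], [X → . f] }  — shift
  I1: { [A' → A .] }  — accept
  I2: { [A → X . ) A], [X → . X X], [X → . a X )], [X → . f A], [X → . f], [X → X . X] }  — shift
  I3: { [A → a . f], [X → . X X], [X → . a X )], [X → . f A], [X → . f], [X → a . X )] }  — shift
  I4: { [A → e .] }  — reduce
  I5: { [A → . X ) A], [A → . a f], [A → . e], [X → . X X], [X → . a X )], [X → . f A], [X → . f], [X → f . A], [X → f .] }  — shift, reduce
  I6: { [X → f A .] }  — reduce
  I7: { [X → . X X], [X → . a X )], [X → . f A], [X → . f], [X → X . X], [X → a X . )] }  — shift
  I8: { [X → . X X], [X → . a X )], [X → . f A], [X → . f], [X → a . X )] }  — shift
  I9: { [A → . X ) A], [A → . a f], [A → . e], [A → a f .], [X → . X X], [X → . a X )], [X → . f A], [X → . f], [X → f . A], [X → f .] }  — shift, 2 reduces
  I10: { [X → a X ) .] }  — reduce
  I11: { [X → . X X], [X → . a X )], [X → . f A], [X → . f], [X → X . X], [X → X X .] }  — shift, reduce
  I12: { [A → . X ) A], [A → . a f], [A → . e], [A → X ) . A], [X → . X X], [X → . a X )], [X → . f A], [X → . f] }  — shift
  I13: { [A → X ) A .] }  — reduce

I9 contains complete items [A → a f .], [X → f .] — reduce-reduce conflict.

Answer: Yes — I9: [A → a f .] vs [X → f .]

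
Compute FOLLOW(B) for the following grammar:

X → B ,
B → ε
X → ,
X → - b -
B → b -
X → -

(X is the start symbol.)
To compute FOLLOW(B), find every occurrence of B on a right-hand side N → α B β: add FIRST(β) \ {ε}, and if β is empty or nullable also add FOLLOW(N). Iterate to a fixed point.

In X → B ,: B is followed by ',', add FIRST(',') \ {ε} = { ',' }

Taking the union: FOLLOW(B) = { ',' }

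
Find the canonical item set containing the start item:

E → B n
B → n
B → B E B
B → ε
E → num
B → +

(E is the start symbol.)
{ [B → . +], [B → . B E B], [B → . n], [B → .], [E → . B n], [E → . num], [E' → . E] }

First, augment the grammar with E' → E
I₀ = CLOSURE({ [E' → . E] }):
  [E' → . E] has the dot before E: add [E → . B n], [E → . num]
  [E → . B n] has the dot before B: add [B → . n], [B → . B E B], [B → .], [B → . +]
No further items can be added.

I₀ = { [B → . +], [B → . B E B], [B → . n], [B → .], [E → . B n], [E → . num], [E' → . E] }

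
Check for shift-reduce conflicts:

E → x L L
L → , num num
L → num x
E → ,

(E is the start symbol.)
No shift-reduce conflicts

Augment with E' → E and build the canonical LR(0) collection (I0 = CLOSURE({[E' → . E]}), then GOTO on every symbol after a dot until no new states appear). It has 11 states:
  I0: { [E → . ,], [E → . x L L], [E' → . E] }  — shift
  I1: { [E → , .] }  — reduce
  I2: { [E' → E .] }  — accept
  I3: { [E → x . L L], [L → . , num num], [L → . num x] }  — shift
  I4: { [L → , . num num] }  — shift
  I5: { [E → x L . L], [L → . , num num], [L → . num x] }  — shift
  I6: { [L → num . x] }  — shift
  I7: { [L → num x .] }  — reduce
  I8: { [E → x L L .] }  — reduce
  I9: { [L → , num . num] }  — shift
  I10: { [L → , num num .] }  — reduce

No state contains both a complete item and a shift item.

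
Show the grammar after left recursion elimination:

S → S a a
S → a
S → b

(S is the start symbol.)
S is directly left-recursive. The standard transformation for
  A → A α₁ | ... | A α_m | β₁ | ... | β_n
is
  A  → β₁ A' | ... | β_n A'
  A' → α₁ A' | ... | α_m A' | ε

S → a becomes S → a S'
S → b becomes S → b S'
S → S a a becomes S' → a a S'
Add S' → ε

Resulting grammar:
S → a S'
S → b S'
S' → a a S'
S' → ε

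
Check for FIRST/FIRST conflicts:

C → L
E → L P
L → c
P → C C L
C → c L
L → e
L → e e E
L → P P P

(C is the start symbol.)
FIRST sets of the non-terminals at (or reachable through a nullable prefix from) the front of some alternative:
  FIRST(L) = { 'c', 'e' }
  FIRST(P) = { 'c', 'e' }

Productions for C:
  C → L: FIRST = { 'c', 'e' }
  C → c L: FIRST = { 'c' }
Productions for L:
  L → c: FIRST = { 'c' }
  L → e: FIRST = { 'e' }
  L → e e E: FIRST = { 'e' }
  L → P P P: FIRST = { 'c', 'e' }
E, P have only one production, so no FIRST/FIRST conflict is possible there.

Conflict for C: C → L and C → c L
  Overlap: { 'c' }
Conflict for L: L → c and L → P P P
  Overlap: { 'c' }
Conflict for L: L → e and L → e e E
  Overlap: { 'e' }
Conflict for L: L → e and L → P P P
  Overlap: { 'e' }
Conflict for L: L → e e E and L → P P P
  Overlap: { 'e' }

Answer: Yes. C → L / C → c L on { 'c' }; L → c / L → P P P on { 'c' }; L → e / L → e e E on { 'e' }; L → e / L → P P P on { 'e' }; L → e e E / L → P P P on { 'e' }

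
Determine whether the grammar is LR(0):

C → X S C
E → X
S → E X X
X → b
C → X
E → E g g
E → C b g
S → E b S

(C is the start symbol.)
No. Shift-reduce conflict between [C → X .] and [X → . b]

A grammar is LR(0) if no state in the canonical LR(0) collection has:
  - both a shift item (dot before a terminal) and a complete item (shift-reduce conflict), or
  - two or more complete items (reduce-reduce conflict; the accept item [C' → C .] counts as a complete item here).

Augment with C' → C and build the canonical LR(0) collection (I0 = CLOSURE({[C' → . C]}), then GOTO on every symbol after a dot until no new states appear). It has 17 states:
  I0: { [C → . X S C], [C → . X], [C' → . C], [X → . b] }  — shift
  I1: { [C' → C .] }  — accept
  I2: { [C → . X S C], [C → . X], [C → X . S C], [C → X .], [E → . C b g], [E → . E g g], [E → . X], [S → . E X X], [S → . E b S], [X → . b] }  — shift, reduce
  I3: { [X → b .] }  — reduce
  I4: { [E → C . b g] }  — shift
  I5: { [E → E . g g], [S → E . X X], [S → E . b S], [X → . b] }  — shift
  I6: { [C → . X S C], [C → . X], [C → X S . C], [X → . b] }  — shift
  I7: { [C → . X S C], [C → . X], [C → X . S C], [C → X .], [E → . C b g], [E → . E g g], [E → . X], [E → X .], [S → . E X X], [S → . E b S], [X → . b] }  — shift, 2 reduces
  I8: { [C → X S C .] }  — reduce
  I9: { [S → E X . X], [X → . b] }  — shift
  I10: { [C → . X S C], [C → . X], [E → . C b g], [E → . E g g], [E → . X], [S → . E X X], [S → . E b S], [S → E b . S], [X → . b], [X → b .] }  — shift, reduce
  I11: { [E → E g . g] }  — shift
  I12: { [E → E g g .] }  — reduce
  I13: { [S → E b S .] }  — reduce
  I14: { [S → E X X .] }  — reduce
  I15: { [E → C b . g] }  — shift
  I16: { [E → C b g .] }  — reduce

Conflict in state I2:
  Shift-reduce conflict between [C → X .] and [X → . b]
So the grammar is NOT LR(0).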